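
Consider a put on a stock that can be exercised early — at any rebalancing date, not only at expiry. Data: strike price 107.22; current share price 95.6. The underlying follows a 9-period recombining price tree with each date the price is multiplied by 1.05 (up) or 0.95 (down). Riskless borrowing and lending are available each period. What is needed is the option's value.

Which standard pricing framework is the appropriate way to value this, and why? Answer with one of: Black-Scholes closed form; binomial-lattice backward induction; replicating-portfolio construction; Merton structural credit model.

Key observation: early exercise of the strike-107.22 put must be checked at each of the 9 dates (spot 95.6), which forces a node-by-node comparison of intrinsic and continuation value backward from expiry.

framework: binomial-lattice backward induction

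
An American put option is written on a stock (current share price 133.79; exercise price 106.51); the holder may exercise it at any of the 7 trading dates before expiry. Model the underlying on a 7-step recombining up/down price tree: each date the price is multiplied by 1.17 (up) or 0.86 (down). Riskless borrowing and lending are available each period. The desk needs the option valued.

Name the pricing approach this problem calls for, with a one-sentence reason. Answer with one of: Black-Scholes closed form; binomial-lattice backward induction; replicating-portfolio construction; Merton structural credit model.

Key observation: the put (strike 106.51 on spot 133.79) is American-style on a 7-step discrete price model, so the early-exercise decision at every node requires stepwise backward valuation — a closed form cannot price the exercise right.

framework: binomial-lattice backward induction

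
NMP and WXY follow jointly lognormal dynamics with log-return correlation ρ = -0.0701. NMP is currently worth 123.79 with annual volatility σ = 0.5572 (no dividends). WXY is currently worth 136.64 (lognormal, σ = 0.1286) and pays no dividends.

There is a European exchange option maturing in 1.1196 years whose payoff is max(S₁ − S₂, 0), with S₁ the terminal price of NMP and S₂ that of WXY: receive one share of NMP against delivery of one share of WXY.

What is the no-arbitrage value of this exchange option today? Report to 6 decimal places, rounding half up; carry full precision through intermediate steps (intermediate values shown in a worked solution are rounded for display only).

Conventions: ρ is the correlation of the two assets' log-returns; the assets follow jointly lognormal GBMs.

exchange price = 25.384394

σ_eff = √(σ₁² + σ₂² − 2ρσ₁σ₂) = √(0.5572² + 0.1286² − 2·-0.0701·0.5572·0.1286) = 0.580565
d₁ = (ln(S₁/S₂) + (q₂ − q₁ + σ_eff²/2)T) / (σ_eff√T) = (ln(123.79/136.64) + (0.0 − 0.0 + 0.168528)·1.1196) / 0.614303 = 0.146379
d₂ = d₁ − σ_eff√T = 0.146379 − 0.614303 = -0.467924
N(d₁) = 0.558189,  N(d₂) = 0.319919
V = S₁·e^{−q₁T}·N(d₁) − S₂·e^{−q₂T}·N(d₂) = 69.098184 − 43.713790 = 25.384394
Key observation: r never enters — measured in units of WXY, the claim is a call on S₁/S₂ struck at 1, so only the dividend yields and σ_eff matter.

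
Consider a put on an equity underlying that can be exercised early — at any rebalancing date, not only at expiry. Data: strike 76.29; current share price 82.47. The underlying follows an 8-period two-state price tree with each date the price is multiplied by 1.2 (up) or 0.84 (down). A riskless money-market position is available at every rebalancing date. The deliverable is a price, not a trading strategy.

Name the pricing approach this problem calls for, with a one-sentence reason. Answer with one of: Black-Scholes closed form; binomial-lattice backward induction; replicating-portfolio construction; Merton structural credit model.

Key observation: with exercise allowed before expiry on a discrete up/down model (8 steps from spot 82.47), the strike-76.29 put's value must be rolled back through the tree testing early exercise at each node.

framework: binomial-lattice backward induction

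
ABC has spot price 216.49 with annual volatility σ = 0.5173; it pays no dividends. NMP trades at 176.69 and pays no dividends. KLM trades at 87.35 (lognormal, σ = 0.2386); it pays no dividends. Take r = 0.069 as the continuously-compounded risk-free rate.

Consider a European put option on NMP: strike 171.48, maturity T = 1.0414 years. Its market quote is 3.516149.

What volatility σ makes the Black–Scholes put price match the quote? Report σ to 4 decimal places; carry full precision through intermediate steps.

sigma = 0.1431

At σ = 0.1431 the Black–Scholes value reproduces the quote:
σ√T = 0.1431·√1.0414 = 0.146032
d₁ = (ln(S/K) + (r+σ²/2)T) / (σ√T) = (ln(176.69/171.48) + (0.069+0.1431²/2)·1.0414) / 0.146032 = (0.029930 + 0.082519) / 0.146032 = 0.770032
d₂ = d₁ − σ√T = 0.770032 − 0.146032 = 0.624000
e^{−rT} = 0.930664
N(−d₁) = 0.220640,  N(−d₂) = 0.266314
V = K·e^{−rT}·N(−d₂) − S·N(−d₁) = 42.501103 − 38.984954 = 3.516149 (matching the quote); vega is positive throughout, so no other σ reproduces this price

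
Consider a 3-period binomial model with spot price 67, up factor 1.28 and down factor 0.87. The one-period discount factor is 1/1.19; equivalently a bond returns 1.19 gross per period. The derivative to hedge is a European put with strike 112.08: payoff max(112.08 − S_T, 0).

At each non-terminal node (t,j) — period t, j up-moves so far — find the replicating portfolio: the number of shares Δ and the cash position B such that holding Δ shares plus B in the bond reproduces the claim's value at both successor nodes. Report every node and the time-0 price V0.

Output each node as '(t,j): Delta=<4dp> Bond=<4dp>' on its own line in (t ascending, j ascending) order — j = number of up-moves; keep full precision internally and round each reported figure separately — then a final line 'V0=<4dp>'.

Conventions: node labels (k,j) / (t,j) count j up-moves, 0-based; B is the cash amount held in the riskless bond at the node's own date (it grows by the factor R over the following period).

(0,0): Delta=-0.5548 Bond=44.7033
(1,0): Delta=-1.0000 Bond=79.1470
(1,1): Delta=-0.4697 Bond=45.8985
(2,0): Delta=-1.0000 Bond=94.1849
(2,1): Delta=-1.0000 Bond=94.1849
(2,2): Delta=-0.3683 Bond=43.4913
V0=7.5309

Since d<R<u, set p* = (R−d)/(u−d) = 0.7805; price each node as the discounted p*-expectation of its children.
Payoffs at expiry: V(3,0)=67.9603, V(3,1)=47.1683, V(3,2)=16.5777, V(3,3)=0.0000
  t=2,j=0: stock 50.7123 → up 64.9117 (V=47.1683), down 44.1197 (V=67.9603). Price 43.4726; hedge Δ=-1.0000, bond B=94.1849.
  t=2,j=1: stock 74.6112 → up 95.5023 (V=16.5777), down 64.9117 (V=47.1683). Price 19.5737; hedge Δ=-1.0000, bond B=94.1849.
  t=2,j=2: stock 109.7728 → up 140.5092 (V=0.0000), down 95.5023 (V=16.5777). Price 3.0580; hedge Δ=-0.3683, bond B=43.4913.
  t=1,j=0: stock 58.2900 → up 74.6112 (V=19.5737), down 50.7123 (V=43.4726). Price 20.8570; hedge Δ=-1.0000, bond B=79.1470.
  t=1,j=1: stock 85.7600 → up 109.7728 (V=3.0580), down 74.6112 (V=19.5737). Price 5.6163; hedge Δ=-0.4697, bond B=45.8985.
  t=0,j=0: stock 67.0000 → up 85.7600 (V=5.6163), down 58.2900 (V=20.8570). Price 7.5309; hedge Δ=-0.5548, bond B=44.7033.
Sanity check at the root: Δ(0,0)·S0 + B(0,0) reproduces V0 = 7.5309.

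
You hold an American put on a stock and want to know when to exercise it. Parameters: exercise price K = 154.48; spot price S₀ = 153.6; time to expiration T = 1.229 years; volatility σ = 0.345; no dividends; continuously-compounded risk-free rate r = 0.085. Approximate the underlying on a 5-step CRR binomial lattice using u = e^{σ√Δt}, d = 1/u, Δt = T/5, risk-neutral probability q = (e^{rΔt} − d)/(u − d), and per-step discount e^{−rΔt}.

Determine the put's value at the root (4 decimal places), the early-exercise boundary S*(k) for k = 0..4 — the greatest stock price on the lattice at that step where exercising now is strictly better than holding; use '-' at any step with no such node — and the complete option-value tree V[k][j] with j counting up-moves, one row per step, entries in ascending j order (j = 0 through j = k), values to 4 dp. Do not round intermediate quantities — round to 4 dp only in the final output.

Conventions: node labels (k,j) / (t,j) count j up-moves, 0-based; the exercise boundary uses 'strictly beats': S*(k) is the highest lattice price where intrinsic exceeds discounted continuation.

price = 18.2874
boundary = - - 109.0997 91.9475 109.0997
tree:
18.2874
29.3777 8.7435
45.3803 15.7281 2.6200
62.5325 27.3799 5.5592 0.0000
76.9882 45.3803 11.7956 0.0000 0.0000
89.1712 62.5325 25.0284 0.0000 0.0000 0.0000

Δt=0.24580  u=1.18654  d=0.84278  q=0.51876  discount=0.97932
step 5 (expiry): payoffs max(K−S,0) = 89.1712 62.5325 25.0284 0.0000 0.0000 0.0000
step 4: (k=4,j=0): S=77.4918, K−S=76.9882, hold=73.7941 ⇒ V=76.9882 exercise | (k=4,j=1): S=109.0997, K−S=45.3803, hold=42.1862 ⇒ V=45.3803 exercise | (k=4,j=2): S=153.6000, K−S=0.8800, hold=11.7956 ⇒ V=11.7956 continue | (k=4,j=3): S=216.2514, K−S=0.0000, hold=0.0000 ⇒ V=0.0000 continue | (k=4,j=4): S=304.4574, K−S=0.0000, hold=0.0000 ⇒ V=0.0000 continue  boundary S*=109.0997
step 3: (k=3,j=0): S=91.9475, K−S=62.5325, hold=59.3385 ⇒ V=62.5325 exercise | (k=3,j=1): S=129.4516, K−S=25.0284, hold=27.3799 ⇒ V=27.3799 continue | (k=3,j=2): S=182.2532, K−S=0.0000, hold=5.5592 ⇒ V=5.5592 continue | (k=3,j=3): S=256.5918, K−S=0.0000, hold=0.0000 ⇒ V=0.0000 continue  boundary S*=91.9475
step 2: (k=2,j=0): S=109.0997, K−S=45.3803, hold=43.3809 ⇒ V=45.3803 exercise | (k=2,j=1): S=153.6000, K−S=0.8800, hold=15.7281 ⇒ V=15.7281 continue | (k=2,j=2): S=216.2514, K−S=0.0000, hold=2.6200 ⇒ V=2.6200 continue  boundary S*=109.0997
step 1: (k=1,j=0): S=129.4516, K−S=25.0284, hold=29.3777 ⇒ V=29.3777 continue | (k=1,j=1): S=182.2532, K−S=0.0000, hold=8.7435 ⇒ V=8.7435 continue  boundary S*=-
step 0: (k=0,j=0): S=153.6000, K−S=0.8800, hold=18.2874 ⇒ V=18.2874 continue  boundary S*=-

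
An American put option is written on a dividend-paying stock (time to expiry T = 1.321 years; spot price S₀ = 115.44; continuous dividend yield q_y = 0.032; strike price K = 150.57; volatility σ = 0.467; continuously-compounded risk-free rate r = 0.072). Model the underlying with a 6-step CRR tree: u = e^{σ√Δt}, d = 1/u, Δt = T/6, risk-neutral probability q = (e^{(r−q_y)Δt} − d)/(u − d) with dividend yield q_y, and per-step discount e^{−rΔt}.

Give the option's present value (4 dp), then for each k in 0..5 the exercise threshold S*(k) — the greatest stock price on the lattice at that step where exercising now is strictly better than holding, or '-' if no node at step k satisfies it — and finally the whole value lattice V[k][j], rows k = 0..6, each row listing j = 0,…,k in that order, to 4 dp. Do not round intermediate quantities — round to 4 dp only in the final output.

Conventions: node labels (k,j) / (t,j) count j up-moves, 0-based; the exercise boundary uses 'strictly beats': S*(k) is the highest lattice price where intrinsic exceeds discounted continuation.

Δt=0.22017  u=1.24499  d=0.80322  q=0.46546  discount=0.98427
step 6 (expiry): payoffs max(K−S,0) = 119.5696 102.5196 76.0923 35.1300 0.0000 0.0000 0.0000
step 5: (k=5,j=0): S=38.5951, K−S=111.9749, hold=109.8779 ⇒ V=111.9749 exercise | (k=5,j=1): S=59.8221, K−S=90.7479, hold=88.7999 ⇒ V=90.7479 exercise | (k=5,j=2): S=92.7238, K−S=57.8462, hold=56.1291 ⇒ V=57.8462 exercise | (k=5,j=3): S=143.7213, K−S=6.8487, hold=18.4831 ⇒ V=18.4831 continue | (k=5,j=4): S=222.7671, K−S=0.0000, hold=0.0000 ⇒ V=0.0000 continue | (k=5,j=5): S=345.2876, K−S=0.0000, hold=0.0000 ⇒ V=0.0000 continue  boundary S*=92.7238
step 4: (k=4,j=0): S=48.0504, K−S=102.5196, hold=100.4890 ⇒ V=102.5196 exercise | (k=4,j=1): S=74.4777, K−S=76.0923, hold=74.2471 ⇒ V=76.0923 exercise | (k=4,j=2): S=115.4400, K−S=35.1300, hold=38.9026 ⇒ V=38.9026 continue | (k=4,j=3): S=178.9313, K−S=0.0000, hold=9.7246 ⇒ V=9.7246 continue | (k=4,j=4): S=277.3423, K−S=0.0000, hold=0.0000 ⇒ V=0.0000 continue  boundary S*=74.4777
step 3: (k=3,j=0): S=59.8221, K−S=90.7479, hold=88.7999 ⇒ V=90.7479 exercise | (k=3,j=1): S=92.7238, K−S=57.8462, hold=57.8575 ⇒ V=57.8575 continue | (k=3,j=2): S=143.7213, K−S=6.8487, hold=24.9232 ⇒ V=24.9232 continue | (k=3,j=3): S=222.7671, K−S=0.0000, hold=5.1164 ⇒ V=5.1164 continue  boundary S*=59.8221
step 2: (k=2,j=0): S=74.4777, K−S=76.0923, hold=74.2523 ⇒ V=76.0923 exercise | (k=2,j=1): S=115.4400, K−S=35.1300, hold=41.8591 ⇒ V=41.8591 continue | (k=2,j=2): S=178.9313, K−S=0.0000, hold=15.4569 ⇒ V=15.4569 continue  boundary S*=74.4777
step 1: (k=1,j=0): S=92.7238, K−S=57.8462, hold=59.2120 ⇒ V=59.2120 continue | (k=1,j=1): S=143.7213, K−S=6.8487, hold=29.1049 ⇒ V=29.1049 continue  boundary S*=-
step 0: (k=0,j=0): S=115.4400, K−S=35.1300, hold=44.4875 ⇒ V=44.4875 continue  boundary S*=-

price = 44.4875
boundary = - - 74.4777 59.8221 74.4777 92.7238
tree:
44.4875
59.2120 29.1049
76.0923 41.8591 15.4569
90.7479 57.8575 24.9232 5.1164
102.5196 76.0923 38.9026 9.7246 0.0000
111.9749 90.7479 57.8462 18.4831 0.0000 0.0000
119.5696 102.5196 76.0923 35.1300 0.0000 0.0000 0.0000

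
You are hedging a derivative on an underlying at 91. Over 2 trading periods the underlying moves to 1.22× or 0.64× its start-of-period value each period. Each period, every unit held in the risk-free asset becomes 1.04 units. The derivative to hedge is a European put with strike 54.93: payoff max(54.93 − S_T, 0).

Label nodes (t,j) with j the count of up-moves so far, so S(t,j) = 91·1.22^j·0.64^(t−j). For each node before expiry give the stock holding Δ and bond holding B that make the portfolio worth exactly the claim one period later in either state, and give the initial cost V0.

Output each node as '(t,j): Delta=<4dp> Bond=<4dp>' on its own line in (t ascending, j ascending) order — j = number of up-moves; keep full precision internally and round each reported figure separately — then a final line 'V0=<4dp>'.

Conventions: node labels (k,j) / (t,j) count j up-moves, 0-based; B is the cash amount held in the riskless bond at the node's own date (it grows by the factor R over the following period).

Arbitrage-free pricing uses the up-move probability p* = (R−d)/(u−d) = 0.6897, discounting each step at R = 1.04.
Payoffs at expiry: V(2,0)=17.6564, V(2,1)=0.0000, V(2,2)=0.0000
Node (1,0) S=58.2400: V=(p*·0.0000+(1−p*)·17.6564)/1.04=5.2688; Δ=(0.0000−17.6564)/(71.0528−37.2736)=-0.5227; B=V−Δ·S=35.7109
Node (1,1) S=111.0200: V=(p*·0.0000+(1−p*)·0.0000)/1.04=0.0000; Δ=(0.0000−0.0000)/(135.4444−71.0528)=0.0000; B=V−Δ·S=0.0000
Node (0,0) S=91.0000: V=(p*·0.0000+(1−p*)·5.2688)/1.04=1.5723; Δ=(0.0000−5.2688)/(111.0200−58.2400)=-0.0998; B=V−Δ·S=10.6564
As a check, the time-0 holding Δ(0,0)·S0 + B(0,0) comes to 1.5723 — exactly V0.

(0,0): Delta=-0.0998 Bond=10.6564
(1,0): Delta=-0.5227 Bond=35.7109
(1,1): Delta=0.0000 Bond=0.0000
V0=1.5723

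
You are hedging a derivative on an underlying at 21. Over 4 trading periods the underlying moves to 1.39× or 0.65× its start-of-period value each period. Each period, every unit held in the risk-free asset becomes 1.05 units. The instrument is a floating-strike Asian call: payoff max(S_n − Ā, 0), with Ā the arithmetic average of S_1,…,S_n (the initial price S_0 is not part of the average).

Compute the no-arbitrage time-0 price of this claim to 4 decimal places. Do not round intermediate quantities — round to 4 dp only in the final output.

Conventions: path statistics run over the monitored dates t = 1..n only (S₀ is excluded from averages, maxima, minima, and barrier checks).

price = 3.7029

With p* = (R−d)/(u−d) = 0.5405, sum probability × payoff across the paths and divide by R^4.
Enumerate all 2^4 = 16 price paths (U = up ×1.39, D = down ×0.65); each path with k up-moves has probability p*^k·(1−p*)^(4−k).
DDDD: Ā=8.0096, payoff=0.0000, prob=0.044564
UDDD: Ā=17.1281, payoff=0.0000, prob=0.052429
DUDD: Ā=13.2431, payoff=0.0000, prob=0.052429
UUDD: Ā=28.3200, payoff=0.0000, prob=0.061681
DDUD: Ā=10.7179, payoff=0.0000, prob=0.052429
UDUD: Ā=22.9198, payoff=0.0000, prob=0.061681
DUUD: Ā=19.0348, payoff=0.0000, prob=0.061681
UUUD: Ā=40.7052, payoff=0.0000, prob=0.072566
DDDU: Ā=9.0765, payoff=0.0000, prob=0.052429
UDDU: Ā=19.4097, payoff=0.0000, prob=0.061681
DUDU: Ā=15.5247, payoff=1.6178, prob=0.061681
UUDU: Ā=33.1990, payoff=3.4597, prob=0.072566
DDUU: Ā=12.9995, payoff=4.1431, prob=0.061681
UDUU: Ā=27.7988, payoff=8.8599, prob=0.072566
DUUU: Ā=23.9138, payoff=12.7449, prob=0.072566
UUUU: Ā=51.1388, payoff=27.2544, prob=0.085372
Price = Σ prob·payoff / R^4 = 4.500910 / 1.215506 = 3.7029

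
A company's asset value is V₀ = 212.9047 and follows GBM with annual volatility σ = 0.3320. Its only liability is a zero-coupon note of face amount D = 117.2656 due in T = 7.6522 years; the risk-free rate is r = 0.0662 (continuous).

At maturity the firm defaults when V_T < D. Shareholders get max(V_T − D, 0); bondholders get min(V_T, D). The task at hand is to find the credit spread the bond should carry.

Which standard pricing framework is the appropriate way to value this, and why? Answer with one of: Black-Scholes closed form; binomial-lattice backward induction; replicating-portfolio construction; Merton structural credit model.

framework: Merton structural credit model

Key observation: the data describe a firm's assets (V₀ = 212.9047, GBM) and a single zero-coupon debt of face 117.2656, so credit quantities follow from equity-as-call in the structural model.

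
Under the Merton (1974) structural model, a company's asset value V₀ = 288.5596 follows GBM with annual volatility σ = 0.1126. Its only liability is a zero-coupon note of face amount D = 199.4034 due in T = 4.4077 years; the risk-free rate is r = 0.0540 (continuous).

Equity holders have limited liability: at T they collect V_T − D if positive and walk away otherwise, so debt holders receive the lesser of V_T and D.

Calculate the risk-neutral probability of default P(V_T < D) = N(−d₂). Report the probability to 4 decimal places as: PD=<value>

Work the structural quantities from V₀ = 288.5596 against face 199.4034:
d₁ = [ln(V₀/D) + (r + σ²/2)T] / (σ√T)
   = [ln(288.5596/199.4034) + (0.0540 + 0.5·0.1126²)·4.4077] / (0.1126·√4.4077)
   = [0.369572 + 0.265958] / 0.236398 = 2.688385
d₂ = d₁ − σ√T = 2.688385 − 0.236398 = 2.451986
risk-neutral PD = N(−d₂) = N(-2.451986) = 0.007104

PD=0.0071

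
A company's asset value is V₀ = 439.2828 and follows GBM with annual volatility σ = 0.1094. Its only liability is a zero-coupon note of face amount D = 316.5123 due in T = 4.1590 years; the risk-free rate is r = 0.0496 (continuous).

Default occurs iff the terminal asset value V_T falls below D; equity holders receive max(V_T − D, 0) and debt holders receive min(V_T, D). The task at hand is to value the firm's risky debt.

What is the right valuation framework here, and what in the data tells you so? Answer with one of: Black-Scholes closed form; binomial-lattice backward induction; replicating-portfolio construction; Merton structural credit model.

Key observation: with the firm-asset dynamics (V₀ = 439.2828) and a single zero-coupon liability of face 316.5123 given, debt value, spread, and default probability all derive from the option view of the balance sheet.

framework: Merton structural credit model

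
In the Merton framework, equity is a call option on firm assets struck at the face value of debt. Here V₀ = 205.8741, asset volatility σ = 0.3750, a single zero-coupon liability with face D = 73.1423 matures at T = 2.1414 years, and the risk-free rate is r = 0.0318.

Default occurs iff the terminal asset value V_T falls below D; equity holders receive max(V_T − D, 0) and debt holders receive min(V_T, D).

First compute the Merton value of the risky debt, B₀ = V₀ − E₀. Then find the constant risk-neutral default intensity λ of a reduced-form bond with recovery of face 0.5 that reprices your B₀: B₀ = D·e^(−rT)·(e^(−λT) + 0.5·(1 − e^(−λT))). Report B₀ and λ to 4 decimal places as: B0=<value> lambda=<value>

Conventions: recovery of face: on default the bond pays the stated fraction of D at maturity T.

Apply the equity-as-call identities (strike 73.1423, horizon 2.1414 years):
d₁ = [ln(V₀/D) + (r + σ²/2)T] / (σ√T)
   = [ln(205.8741/73.1423) + (0.0318 + 0.5·0.3750²)·2.1414] / (0.3750·√2.1414)
   = [1.034858 + 0.218664] / 0.548757 = 2.284292
d₂ = d₁ − σ√T = 2.284292 − 0.548757 = 1.735535
N(d₁) = 0.988823,  N(d₂) = 0.958677,  e^(−rT) = 0.934170
E₀ = V₀·N(d₁) − D·e^(−rT)·N(d₂)
   = 205.8741·0.988823 − 73.1423·0.934170·0.958677 = 138.069137
B₀ = V₀ − E₀ = 205.8741 − 138.069137 = 67.804963
e^(−λT) = (B₀·e^(rT)/D − 0.5)/(1 − 0.5) = (67.8050·1.070469/73.1423 − 0.5)/0.5 = 0.98470995
λ = −ln(0.98470995)/2.1414 = 0.007195

B0=67.8050 lambda=0.0072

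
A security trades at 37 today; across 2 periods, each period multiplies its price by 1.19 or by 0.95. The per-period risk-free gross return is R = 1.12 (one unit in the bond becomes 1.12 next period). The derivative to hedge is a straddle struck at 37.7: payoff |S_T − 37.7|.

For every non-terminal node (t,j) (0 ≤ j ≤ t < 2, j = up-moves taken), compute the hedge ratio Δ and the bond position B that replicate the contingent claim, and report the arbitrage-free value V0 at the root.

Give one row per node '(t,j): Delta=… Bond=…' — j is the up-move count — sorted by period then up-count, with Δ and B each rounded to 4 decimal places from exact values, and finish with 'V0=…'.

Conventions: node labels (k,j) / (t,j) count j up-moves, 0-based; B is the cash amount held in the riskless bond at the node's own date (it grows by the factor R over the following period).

Risk-neutral probability p* = (R−d)/(u−d) = (1.12−0.95)/(1.19−0.95) = 0.7083.
Expiry values: V(2,0)=4.3075, V(2,1)=4.1285, V(2,2)=14.6957
  t=1,j=0: stock 35.1500 → up 41.8285 (V=4.1285), down 33.3925 (V=4.3075). Price 3.7328; hedge Δ=-0.0212, bond B=4.4786.
  t=1,j=1: stock 44.0300 → up 52.3957 (V=14.6957), down 41.8285 (V=4.1285). Price 10.3693; hedge Δ=1.0000, bond B=-33.6607.
  t=0,j=0: stock 37.0000 → up 44.0300 (V=10.3693), down 35.1500 (V=3.7328). Price 7.5300; hedge Δ=0.7474, bond B=-20.1221.
Sanity check at the root: Δ(0,0)·S0 + B(0,0) reproduces V0 = 7.5300.

(0,0): Delta=0.7474 Bond=-20.1221
(1,0): Delta=-0.0212 Bond=4.4786
(1,1): Delta=1.0000 Bond=-33.6607
V0=7.5300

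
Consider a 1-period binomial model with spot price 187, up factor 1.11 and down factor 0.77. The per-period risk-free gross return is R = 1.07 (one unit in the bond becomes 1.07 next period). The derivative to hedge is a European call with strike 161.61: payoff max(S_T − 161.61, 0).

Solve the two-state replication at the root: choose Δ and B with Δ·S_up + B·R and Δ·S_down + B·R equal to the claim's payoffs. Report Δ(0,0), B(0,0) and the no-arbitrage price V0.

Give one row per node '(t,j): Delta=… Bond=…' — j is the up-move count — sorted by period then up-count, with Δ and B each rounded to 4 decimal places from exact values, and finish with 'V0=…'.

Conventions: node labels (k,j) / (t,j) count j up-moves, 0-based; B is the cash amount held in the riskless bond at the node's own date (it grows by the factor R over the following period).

(0,0): Delta=0.7229 Bond=-97.2765
V0=37.8999

Under the risk-neutral measure, an up-move has probability p* = (R−d)/(u−d) = 0.8824 and values discount at R = 1.07.
At maturity the claim pays: V(1,0)=0.0000, V(1,1)=45.9600
Node (0,0) S=187.0000: V=(p*·45.9600+(1−p*)·0.0000)/1.07=37.8999; Δ=(45.9600−0.0000)/(207.5700−143.9900)=0.7229; B=V−Δ·S=-97.2765
As a check, the time-0 holding Δ(0,0)·S0 + B(0,0) comes to 37.8999 — exactly V0.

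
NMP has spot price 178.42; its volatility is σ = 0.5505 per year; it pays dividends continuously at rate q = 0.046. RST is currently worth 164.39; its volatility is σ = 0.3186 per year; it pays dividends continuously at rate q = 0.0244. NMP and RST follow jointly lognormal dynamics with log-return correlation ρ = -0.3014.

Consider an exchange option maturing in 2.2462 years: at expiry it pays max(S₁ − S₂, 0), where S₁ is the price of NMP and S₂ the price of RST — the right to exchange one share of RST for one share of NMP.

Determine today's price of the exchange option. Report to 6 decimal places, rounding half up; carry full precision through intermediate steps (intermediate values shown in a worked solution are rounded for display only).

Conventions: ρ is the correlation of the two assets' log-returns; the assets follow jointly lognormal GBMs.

σ_eff = √(σ₁² + σ₂² − 2ρσ₁σ₂) = √(0.5505² + 0.3186² − 2·-0.3014·0.5505·0.3186) = 0.714339
d₁ = (ln(S₁/S₂) + (q₂ − q₁ + σ_eff²/2)T) / (σ_eff√T) = (ln(178.42/164.39) + (0.0244 − 0.046 + 0.255140)·2.2462) / 1.070604 = 0.566481
d₂ = d₁ − σ_eff√T = 0.566481 − 1.070604 = -0.504123
N(d₁) = 0.714467,  N(d₂) = 0.307088
V = S₁·e^{−q₁T}·N(d₁) − S₂·e^{−q₂T}·N(d₂) = 114.961378 − 47.789796 = 67.171582
Key observation: r never enters — measured in units of RST, the claim is a call on S₁/S₂ struck at 1, so only the dividend yields and σ_eff matter.

exchange price = 67.171582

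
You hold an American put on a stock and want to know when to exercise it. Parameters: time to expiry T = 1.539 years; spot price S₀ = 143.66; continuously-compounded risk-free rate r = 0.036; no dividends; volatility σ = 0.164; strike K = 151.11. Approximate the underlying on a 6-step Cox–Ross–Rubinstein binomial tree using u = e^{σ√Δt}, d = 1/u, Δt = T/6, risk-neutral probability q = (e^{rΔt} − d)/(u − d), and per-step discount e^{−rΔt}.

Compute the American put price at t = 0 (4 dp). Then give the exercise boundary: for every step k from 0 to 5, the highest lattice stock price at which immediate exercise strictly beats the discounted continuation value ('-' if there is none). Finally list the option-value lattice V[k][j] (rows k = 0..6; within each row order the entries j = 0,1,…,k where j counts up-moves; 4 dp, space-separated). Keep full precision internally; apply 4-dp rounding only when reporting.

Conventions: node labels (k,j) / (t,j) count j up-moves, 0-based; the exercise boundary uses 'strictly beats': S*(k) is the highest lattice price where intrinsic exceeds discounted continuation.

Δt=0.25650, u=1.08661, d=0.92030, q=0.53503, disc=e^(-rΔt)=0.99081
k=6 terminal: V=max(K-S,0) → 63.8323 48.0602 29.4377 7.4500 0.0000 0.0000 0.0000
k=5: j=0 S=94.8364 intr=56.2736 cont=54.8846 V=56.2736[EX]; j=1 S=111.9746 intr=39.1354 cont=37.7465 V=39.1354[EX]; j=2 S=132.2098 intr=18.9002 cont=17.5112 V=18.9002[EX]; j=3 S=156.1018 intr=0.0000 cont=3.4322 V=3.4322[hold]; j=4 S=184.3114 intr=0.0000 cont=0.0000 V=0.0000[hold]; j=5 S=217.6189 intr=0.0000 cont=0.0000 V=0.0000[hold]  S*(5)=132.2098
k=4: j=0 S=103.0498 intr=48.0602 cont=46.6712 V=48.0602[EX]; j=1 S=121.6723 intr=29.4377 cont=28.0488 V=29.4377[EX]; j=2 S=143.6600 intr=7.4500 cont=10.5267 V=10.5267[hold]; j=3 S=169.6212 intr=0.0000 cont=1.5812 V=1.5812[hold]; j=4 S=200.2739 intr=0.0000 cont=0.0000 V=0.0000[hold]  S*(4)=121.6723
k=3: j=0 S=111.9746 intr=39.1354 cont=37.7465 V=39.1354[EX]; j=1 S=132.2098 intr=18.9002 cont=19.1423 V=19.1423[hold]; j=2 S=156.1018 intr=0.0000 cont=5.6879 V=5.6879[hold]; j=3 S=184.3114 intr=0.0000 cont=0.7285 V=0.7285[hold]  S*(3)=111.9746
k=2: j=0 S=121.6723 intr=29.4377 cont=28.1771 V=29.4377[EX]; j=1 S=143.6600 intr=7.4500 cont=11.8340 V=11.8340[hold]; j=2 S=169.6212 intr=0.0000 cont=3.0066 V=3.0066[hold]  S*(2)=121.6723
k=1: j=0 S=132.2098 intr=18.9002 cont=19.8353 V=19.8353[hold]; j=1 S=156.1018 intr=0.0000 cont=7.0457 V=7.0457[hold]  S*(1)=-
k=0: j=0 S=143.6600 intr=7.4500 cont=12.8731 V=12.8731[hold]  S*(0)=-

price = 12.8731
boundary = - - 121.6723 111.9746 121.6723 132.2098
tree:
12.8731
19.8353 7.0457
29.4377 11.8340 3.0066
39.1354 19.1423 5.6879 0.7285
48.0602 29.4377 10.5267 1.5812 0.0000
56.2736 39.1354 18.9002 3.4322 0.0000 0.0000
63.8323 48.0602 29.4377 7.4500 0.0000 0.0000 0.0000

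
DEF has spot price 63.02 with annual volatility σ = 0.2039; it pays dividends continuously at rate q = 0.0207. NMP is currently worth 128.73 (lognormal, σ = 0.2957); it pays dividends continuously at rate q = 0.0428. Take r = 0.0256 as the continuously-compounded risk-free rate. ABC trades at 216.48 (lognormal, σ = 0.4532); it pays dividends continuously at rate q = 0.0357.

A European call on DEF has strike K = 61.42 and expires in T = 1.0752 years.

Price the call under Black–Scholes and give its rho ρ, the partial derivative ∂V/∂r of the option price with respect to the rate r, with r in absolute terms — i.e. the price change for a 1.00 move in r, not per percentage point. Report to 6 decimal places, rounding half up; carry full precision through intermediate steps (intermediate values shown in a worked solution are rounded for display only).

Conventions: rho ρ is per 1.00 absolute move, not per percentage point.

σ√T = 0.2039·√1.0752 = 0.211428
d₁ = (ln(S/K) + (r−q+σ²/2)T) / (σ√T) = (ln(63.02/61.42) + (0.0256−0.0207+0.2039²/2)·1.0752) / 0.211428 = (0.025717 + 0.027619) / 0.211428 = 0.252266
d₂ = d₁ − σ√T = 0.252266 − 0.211428 = 0.040838
e^{−rT} = 0.972850
e^{−qT} = 0.977989
N(d₁) = 0.599582,  N(d₂) = 0.516287
Call price V = S·e^{−qT}·N(d₁) − K·e^{−rT}·N(d₂) = 36.953973 − 30.849446 = 6.104527
ρ = K·T·e^{−rT}·N(d₂) = 33.169325

price = 6.104527
ρ = 33.169325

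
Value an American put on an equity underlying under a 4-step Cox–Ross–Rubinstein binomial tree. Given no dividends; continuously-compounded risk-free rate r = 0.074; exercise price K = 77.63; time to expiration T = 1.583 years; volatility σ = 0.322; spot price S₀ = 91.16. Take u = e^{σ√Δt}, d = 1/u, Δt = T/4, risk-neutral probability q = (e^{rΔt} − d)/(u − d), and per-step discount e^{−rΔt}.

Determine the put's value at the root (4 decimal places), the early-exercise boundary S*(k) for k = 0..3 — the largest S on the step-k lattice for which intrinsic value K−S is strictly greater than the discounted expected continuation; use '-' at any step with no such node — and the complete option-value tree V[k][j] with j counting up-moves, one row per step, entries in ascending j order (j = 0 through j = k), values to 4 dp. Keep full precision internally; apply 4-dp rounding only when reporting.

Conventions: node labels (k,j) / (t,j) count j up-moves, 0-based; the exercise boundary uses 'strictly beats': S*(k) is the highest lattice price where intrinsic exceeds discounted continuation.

Δt=0.39575  u=1.22454  d=0.81663  q=0.52239  discount=0.97114
step 4 (expiry): payoffs max(K−S,0) = 37.0874 16.8364 0.0000 0.0000 0.0000
step 3: (k=3,j=0): S=49.6460, K−S=27.9840, hold=25.7435 ⇒ V=27.9840 exercise | (k=3,j=1): S=74.4442, K−S=3.1858, hold=7.8092 ⇒ V=7.8092 continue | (k=3,j=2): S=111.6291, K−S=0.0000, hold=0.0000 ⇒ V=0.0000 continue | (k=3,j=3): S=167.3879, K−S=0.0000, hold=0.0000 ⇒ V=0.0000 continue  boundary S*=49.6460
step 2: (k=2,j=0): S=60.7936, K−S=16.8364, hold=16.9415 ⇒ V=16.9415 continue | (k=2,j=1): S=91.1600, K−S=0.0000, hold=3.6221 ⇒ V=3.6221 continue | (k=2,j=2): S=136.6944, K−S=0.0000, hold=0.0000 ⇒ V=0.0000 continue  boundary S*=-
step 1: (k=1,j=0): S=74.4442, K−S=3.1858, hold=9.6955 ⇒ V=9.6955 continue | (k=1,j=1): S=111.6291, K−S=0.0000, hold=1.6801 ⇒ V=1.6801 continue  boundary S*=-
step 0: (k=0,j=0): S=91.1600, K−S=0.0000, hold=5.3494 ⇒ V=5.3494 continue  boundary S*=-

price = 5.3494
boundary = - - - 49.6460
tree:
5.3494
9.6955 1.6801
16.9415 3.6221 0.0000
27.9840 7.8092 0.0000 0.0000
37.0874 16.8364 0.0000 0.0000 0.0000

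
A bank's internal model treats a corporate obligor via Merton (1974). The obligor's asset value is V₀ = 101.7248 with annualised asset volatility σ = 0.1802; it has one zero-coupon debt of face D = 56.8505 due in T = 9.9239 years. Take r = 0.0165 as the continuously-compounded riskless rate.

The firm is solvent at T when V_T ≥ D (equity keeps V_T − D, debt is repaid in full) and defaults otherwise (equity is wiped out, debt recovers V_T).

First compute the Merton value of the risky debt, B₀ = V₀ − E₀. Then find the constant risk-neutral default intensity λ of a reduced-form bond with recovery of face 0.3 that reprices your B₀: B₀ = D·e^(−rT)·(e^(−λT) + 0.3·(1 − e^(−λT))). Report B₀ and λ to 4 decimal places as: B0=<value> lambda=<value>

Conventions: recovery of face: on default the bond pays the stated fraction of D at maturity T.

B0=46.5523 lambda=0.0052

With assets at 101.7248 and a single debt payment of 56.8505 at 9.9239 years:
d₁ = [ln(V₀/D) + (r + σ²/2)T] / (σ√T)
   = [ln(101.7248/56.8505) + (0.0165 + 0.5·0.1802²)·9.9239] / (0.1802·√9.9239)
   = [0.581846 + 0.324869] / 0.567670 = 1.597257
d₂ = d₁ − σ√T = 1.597257 − 0.567670 = 1.029587
N(d₁) = 0.944896,  N(d₂) = 0.848398,  e^(−rT) = 0.848959
E₀ = V₀·N(d₁) − D·e^(−rT)·N(d₂)
   = 101.7248·0.944896 − 56.8505·0.848959·0.848398 = 55.172468
B₀ = V₀ − E₀ = 101.7248 − 55.172468 = 46.552332
e^(−λT) = (B₀·e^(rT)/D − 0.3)/(1 − 0.3) = (46.5523·1.177913/56.8505 − 0.3)/0.7 = 0.94934247
λ = −ln(0.94934247)/9.9239 = 0.005238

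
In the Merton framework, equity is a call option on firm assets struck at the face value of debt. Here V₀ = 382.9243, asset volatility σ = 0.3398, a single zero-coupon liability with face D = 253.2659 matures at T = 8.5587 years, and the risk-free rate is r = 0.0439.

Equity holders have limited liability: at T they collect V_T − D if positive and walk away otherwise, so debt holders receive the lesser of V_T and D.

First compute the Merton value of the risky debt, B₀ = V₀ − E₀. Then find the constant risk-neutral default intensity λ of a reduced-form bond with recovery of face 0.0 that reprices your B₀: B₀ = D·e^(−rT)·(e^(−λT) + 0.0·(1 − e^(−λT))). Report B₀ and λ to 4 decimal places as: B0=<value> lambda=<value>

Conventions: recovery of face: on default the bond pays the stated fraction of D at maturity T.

B0=144.9358 lambda=0.0213

Work the structural quantities from V₀ = 382.9243 against face 253.2659:
d₁ = [ln(V₀/D) + (r + σ²/2)T] / (σ√T)
   = [ln(382.9243/253.2659) + (0.0439 + 0.5·0.3398²)·8.5587] / (0.3398·√8.5587)
   = [0.413397 + 0.869838] / 0.994094 = 1.290860
d₂ = d₁ − σ√T = 1.290860 − 0.994094 = 0.296766
N(d₁) = 0.901624,  N(d₂) = 0.616677,  e^(−rT) = 0.686790
E₀ = V₀·N(d₁) − D·e^(−rT)·N(d₂)
   = 382.9243·0.901624 − 253.2659·0.686790·0.616677 = 237.988522
B₀ = V₀ − E₀ = 382.9243 − 237.988522 = 144.935778
e^(−λT) = (B₀·e^(rT)/D − 0)/(1 − 0) = (144.9358·1.456049/253.2659 − 0)/1 = 0.83324954
λ = −ln(0.83324954)/8.5587 = 0.021314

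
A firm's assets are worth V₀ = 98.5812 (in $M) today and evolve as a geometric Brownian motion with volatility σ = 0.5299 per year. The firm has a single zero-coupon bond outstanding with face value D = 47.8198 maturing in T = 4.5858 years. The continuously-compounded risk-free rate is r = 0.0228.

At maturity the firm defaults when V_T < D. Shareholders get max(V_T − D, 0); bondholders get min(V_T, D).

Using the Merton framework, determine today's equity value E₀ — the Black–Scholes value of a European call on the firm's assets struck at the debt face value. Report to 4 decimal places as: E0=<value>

Equity is a call on the firm's assets struck at D = 47.8198:
d₁ = [ln(V₀/D) + (r + σ²/2)T] / (σ√T)
   = [ln(98.5812/47.8198) + (0.0228 + 0.5·0.5299²)·4.5858] / (0.5299·√4.5858)
   = [0.723441 + 0.748389] / 1.134753 = 1.297048
d₂ = d₁ − σ√T = 1.297048 − 1.134753 = 0.162295
N(d₁) = 0.902693,  N(d₂) = 0.564463,  e^(−rT) = 0.900724
E₀ = V₀·N(d₁) − D·e^(−rT)·N(d₂)
   = 98.5812·0.902693 − 47.8198·0.900724·0.564463 = 64.675719

E0=64.6757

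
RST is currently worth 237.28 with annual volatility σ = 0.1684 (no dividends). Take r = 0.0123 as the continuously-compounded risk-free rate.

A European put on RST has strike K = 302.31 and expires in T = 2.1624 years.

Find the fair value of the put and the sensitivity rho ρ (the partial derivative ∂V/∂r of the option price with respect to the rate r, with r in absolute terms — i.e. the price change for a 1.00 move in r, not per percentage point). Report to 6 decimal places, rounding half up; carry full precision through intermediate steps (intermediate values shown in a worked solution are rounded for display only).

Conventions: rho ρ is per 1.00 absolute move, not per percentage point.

σ√T = 0.1684·√2.1624 = 0.247634
d₁ = (ln(S/K) + (r+σ²/2)T) / (σ√T) = (ln(237.28/302.31) + (0.0123+0.1684²/2)·2.1624) / 0.247634 = (-0.242212 + 0.057259) / 0.247634 = -0.746882
d₂ = d₁ − σ√T = -0.746882 − 0.247634 = -0.994516
e^{−rT} = 0.973753
N(−d₁) = 0.772433,  N(−d₂) = 0.840014
Put price V = K·e^{−rT}·N(−d₂) − S·N(−d₁) = 247.279403 − 183.282809 = 63.996594
ρ = −K·T·e^{−rT}·N(−d₂) = -534.716980

price = 63.996594
ρ = -534.716980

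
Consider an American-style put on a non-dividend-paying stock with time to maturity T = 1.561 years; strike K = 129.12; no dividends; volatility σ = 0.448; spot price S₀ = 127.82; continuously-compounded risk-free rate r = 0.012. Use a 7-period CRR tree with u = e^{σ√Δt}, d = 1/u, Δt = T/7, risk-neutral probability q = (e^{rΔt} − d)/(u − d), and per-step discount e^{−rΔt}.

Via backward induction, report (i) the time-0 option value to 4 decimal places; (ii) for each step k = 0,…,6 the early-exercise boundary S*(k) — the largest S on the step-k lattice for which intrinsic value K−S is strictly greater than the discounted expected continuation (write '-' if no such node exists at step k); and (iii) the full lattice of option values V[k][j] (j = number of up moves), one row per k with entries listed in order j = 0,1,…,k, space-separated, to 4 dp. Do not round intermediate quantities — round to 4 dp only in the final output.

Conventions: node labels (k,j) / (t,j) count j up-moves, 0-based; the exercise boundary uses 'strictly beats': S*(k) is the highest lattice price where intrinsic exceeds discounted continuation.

params: Δt=0.22300 u=1.23560 d=0.80932 q=0.45359 e^(-rΔt)=0.99733
t_7 payoffs: 100.0498 84.7381 61.3617 25.6725 0.0000 0.0000 0.0000 0.0000
t_6: node(6,0) S=35.9192 payoff=93.2008 vs cont=92.8557 → 93.2008 [stop]  node(6,1) S=54.8383 payoff=74.2817 vs cont=73.9366 → 74.2817 [stop]  node(6,2) S=83.7224 payoff=45.3976 vs cont=45.0526 → 45.3976 [stop]  node(6,3) S=127.8200 payoff=1.3000 vs cont=13.9901 → 13.9901 [wait]  node(6,4) S=195.1444 payoff=0.0000 vs cont=0.0000 → 0.0000 [wait]  node(6,5) S=297.9295 payoff=0.0000 vs cont=0.0000 → 0.0000 [wait]  node(6,6) S=454.8528 payoff=0.0000 vs cont=0.0000 → 0.0000 [wait]  ⇒ S*(6)=83.7224
t_5: node(5,0) S=44.3819 payoff=84.7381 vs cont=84.3931 → 84.7381 [stop]  node(5,1) S=67.7583 payoff=61.3617 vs cont=61.0166 → 61.3617 [stop]  node(5,2) S=103.4475 payoff=25.6725 vs cont=31.0682 → 31.0682 [wait]  node(5,3) S=157.9347 payoff=0.0000 vs cont=7.6239 → 7.6239 [wait]  node(5,4) S=241.1209 payoff=0.0000 vs cont=0.0000 → 0.0000 [wait]  node(5,5) S=368.1224 payoff=0.0000 vs cont=0.0000 → 0.0000 [wait]  ⇒ S*(5)=67.7583
t_4: node(4,0) S=54.8383 payoff=74.2817 vs cont=73.9366 → 74.2817 [stop]  node(4,1) S=83.7224 payoff=45.3976 vs cont=47.4935 → 47.4935 [wait]  node(4,2) S=127.8200 payoff=1.3000 vs cont=20.3794 → 20.3794 [wait]  node(4,3) S=195.1444 payoff=0.0000 vs cont=4.1546 → 4.1546 [wait]  node(4,4) S=297.9295 payoff=0.0000 vs cont=0.0000 → 0.0000 [wait]  ⇒ S*(4)=54.8383
t_3: node(3,0) S=67.7583 payoff=61.3617 vs cont=61.9647 → 61.9647 [wait]  node(3,1) S=103.4475 payoff=25.6725 vs cont=35.1007 → 35.1007 [wait]  node(3,2) S=157.9347 payoff=0.0000 vs cont=12.9852 → 12.9852 [wait]  node(3,3) S=241.1209 payoff=0.0000 vs cont=2.2640 → 2.2640 [wait]  ⇒ S*(3)=-
t_2: node(2,0) S=83.7224 payoff=45.3976 vs cont=49.6464 → 49.6464 [wait]  node(2,1) S=127.8200 payoff=1.3000 vs cont=25.0022 → 25.0022 [wait]  node(2,2) S=195.1444 payoff=0.0000 vs cont=8.1004 → 8.1004 [wait]  ⇒ S*(2)=-
t_1: node(1,0) S=103.4475 payoff=25.6725 vs cont=38.3652 → 38.3652 [wait]  node(1,1) S=157.9347 payoff=0.0000 vs cont=17.2894 → 17.2894 [wait]  ⇒ S*(1)=-
t_0: node(0,0) S=127.8200 payoff=1.3000 vs cont=28.7284 → 28.7284 [wait]  ⇒ S*(0)=-

price = 28.7284
boundary = - - - - 54.8383 67.7583 83.7224
tree:
28.7284
38.3652 17.2894
49.6464 25.0022 8.1004
61.9647 35.1007 12.9852 2.2640
74.2817 47.4935 20.3794 4.1546 0.0000
84.7381 61.3617 31.0682 7.6239 0.0000 0.0000
93.2008 74.2817 45.3976 13.9901 0.0000 0.0000 0.0000
100.0498 84.7381 61.3617 25.6725 0.0000 0.0000 0.0000 0.0000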